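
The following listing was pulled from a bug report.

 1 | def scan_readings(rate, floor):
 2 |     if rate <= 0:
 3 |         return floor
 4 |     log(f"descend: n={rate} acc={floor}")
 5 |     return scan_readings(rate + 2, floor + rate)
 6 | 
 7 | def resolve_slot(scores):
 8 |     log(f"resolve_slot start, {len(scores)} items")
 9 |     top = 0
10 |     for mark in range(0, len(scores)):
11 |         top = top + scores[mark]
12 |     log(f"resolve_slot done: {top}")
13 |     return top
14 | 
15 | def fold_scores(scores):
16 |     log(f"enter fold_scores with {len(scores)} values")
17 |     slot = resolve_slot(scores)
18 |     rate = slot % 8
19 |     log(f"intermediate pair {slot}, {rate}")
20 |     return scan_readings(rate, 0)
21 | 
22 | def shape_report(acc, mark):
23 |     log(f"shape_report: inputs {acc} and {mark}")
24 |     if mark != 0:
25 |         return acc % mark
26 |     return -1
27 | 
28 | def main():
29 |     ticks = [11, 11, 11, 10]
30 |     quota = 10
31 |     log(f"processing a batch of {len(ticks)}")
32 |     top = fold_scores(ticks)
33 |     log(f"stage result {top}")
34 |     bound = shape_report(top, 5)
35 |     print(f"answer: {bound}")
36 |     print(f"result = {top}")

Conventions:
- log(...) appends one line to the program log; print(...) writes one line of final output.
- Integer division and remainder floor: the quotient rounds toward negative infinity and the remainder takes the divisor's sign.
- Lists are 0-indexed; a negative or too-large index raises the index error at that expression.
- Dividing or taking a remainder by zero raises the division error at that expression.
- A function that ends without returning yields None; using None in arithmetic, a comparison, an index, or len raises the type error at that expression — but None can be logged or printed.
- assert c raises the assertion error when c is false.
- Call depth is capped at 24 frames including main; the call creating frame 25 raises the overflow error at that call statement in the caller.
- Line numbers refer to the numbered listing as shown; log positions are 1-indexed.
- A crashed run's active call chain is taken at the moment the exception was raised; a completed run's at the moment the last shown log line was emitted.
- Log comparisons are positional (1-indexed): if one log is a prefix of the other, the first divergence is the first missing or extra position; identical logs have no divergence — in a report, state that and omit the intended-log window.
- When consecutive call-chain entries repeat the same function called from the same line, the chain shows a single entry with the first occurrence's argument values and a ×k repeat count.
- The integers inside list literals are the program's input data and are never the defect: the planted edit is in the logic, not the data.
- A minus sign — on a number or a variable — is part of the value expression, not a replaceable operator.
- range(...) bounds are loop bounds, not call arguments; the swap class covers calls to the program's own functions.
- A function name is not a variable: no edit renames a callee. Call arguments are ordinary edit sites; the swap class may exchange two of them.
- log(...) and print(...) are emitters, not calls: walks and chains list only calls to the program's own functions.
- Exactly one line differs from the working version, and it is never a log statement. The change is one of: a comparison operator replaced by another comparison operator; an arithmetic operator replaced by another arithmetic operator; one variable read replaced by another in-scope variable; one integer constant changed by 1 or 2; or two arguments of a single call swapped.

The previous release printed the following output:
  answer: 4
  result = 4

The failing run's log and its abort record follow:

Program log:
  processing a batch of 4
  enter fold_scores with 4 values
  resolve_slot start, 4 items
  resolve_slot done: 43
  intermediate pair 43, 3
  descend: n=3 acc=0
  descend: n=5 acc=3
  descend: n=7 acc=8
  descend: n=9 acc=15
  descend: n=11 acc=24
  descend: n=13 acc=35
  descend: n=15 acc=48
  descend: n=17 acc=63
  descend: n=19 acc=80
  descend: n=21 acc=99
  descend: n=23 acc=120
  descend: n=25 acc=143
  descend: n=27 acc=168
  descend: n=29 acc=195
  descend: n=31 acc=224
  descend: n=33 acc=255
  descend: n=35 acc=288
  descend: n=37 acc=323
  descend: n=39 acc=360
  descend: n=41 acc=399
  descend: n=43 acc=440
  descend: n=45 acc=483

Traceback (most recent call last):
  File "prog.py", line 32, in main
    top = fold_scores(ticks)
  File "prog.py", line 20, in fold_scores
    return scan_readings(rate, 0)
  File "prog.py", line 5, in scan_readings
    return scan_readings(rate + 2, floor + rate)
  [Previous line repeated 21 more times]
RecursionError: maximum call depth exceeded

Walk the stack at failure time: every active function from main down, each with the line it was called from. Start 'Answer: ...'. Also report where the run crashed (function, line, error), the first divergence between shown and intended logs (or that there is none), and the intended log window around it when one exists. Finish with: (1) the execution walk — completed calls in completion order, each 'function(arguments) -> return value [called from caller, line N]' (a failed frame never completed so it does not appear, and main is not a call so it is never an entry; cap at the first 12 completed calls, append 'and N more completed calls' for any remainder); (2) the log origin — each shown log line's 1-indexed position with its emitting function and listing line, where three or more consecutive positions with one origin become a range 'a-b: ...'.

Answer: main -> fold_scores (called at line 32) -> scan_readings (called at line 20) -> scan_readings (called at line 5) ×21.
Core observation: Log line 7 is where behavior first shows: 'descend: n=5 acc=3' appears instead of 'descend: n=1 acc=3'.
Crash: scan_readings, line 5, RecursionError.
First divergence: at position 7 the run shows 'descend: n=5 acc=3' where the working version logs 'descend: n=1 acc=3'.
Intended log window:
  5: intermediate pair 43, 3
  6: descend: n=3 acc=0
  7: descend: n=1 acc=3
  8: stage result 4
Execution walk:
  resolve_slot([11, 11, 11, 10]) -> 43  [called from fold_scores, line 17]
Origin of each log line:
  1: emitted by main (line 31)
  2: emitted by fold_scores (line 16)
  3: emitted by resolve_slot (line 8)
  4: emitted by resolve_slot (line 12)
  5: emitted by fold_scores (line 19)
  6-27: emitted by scan_readings (line 4)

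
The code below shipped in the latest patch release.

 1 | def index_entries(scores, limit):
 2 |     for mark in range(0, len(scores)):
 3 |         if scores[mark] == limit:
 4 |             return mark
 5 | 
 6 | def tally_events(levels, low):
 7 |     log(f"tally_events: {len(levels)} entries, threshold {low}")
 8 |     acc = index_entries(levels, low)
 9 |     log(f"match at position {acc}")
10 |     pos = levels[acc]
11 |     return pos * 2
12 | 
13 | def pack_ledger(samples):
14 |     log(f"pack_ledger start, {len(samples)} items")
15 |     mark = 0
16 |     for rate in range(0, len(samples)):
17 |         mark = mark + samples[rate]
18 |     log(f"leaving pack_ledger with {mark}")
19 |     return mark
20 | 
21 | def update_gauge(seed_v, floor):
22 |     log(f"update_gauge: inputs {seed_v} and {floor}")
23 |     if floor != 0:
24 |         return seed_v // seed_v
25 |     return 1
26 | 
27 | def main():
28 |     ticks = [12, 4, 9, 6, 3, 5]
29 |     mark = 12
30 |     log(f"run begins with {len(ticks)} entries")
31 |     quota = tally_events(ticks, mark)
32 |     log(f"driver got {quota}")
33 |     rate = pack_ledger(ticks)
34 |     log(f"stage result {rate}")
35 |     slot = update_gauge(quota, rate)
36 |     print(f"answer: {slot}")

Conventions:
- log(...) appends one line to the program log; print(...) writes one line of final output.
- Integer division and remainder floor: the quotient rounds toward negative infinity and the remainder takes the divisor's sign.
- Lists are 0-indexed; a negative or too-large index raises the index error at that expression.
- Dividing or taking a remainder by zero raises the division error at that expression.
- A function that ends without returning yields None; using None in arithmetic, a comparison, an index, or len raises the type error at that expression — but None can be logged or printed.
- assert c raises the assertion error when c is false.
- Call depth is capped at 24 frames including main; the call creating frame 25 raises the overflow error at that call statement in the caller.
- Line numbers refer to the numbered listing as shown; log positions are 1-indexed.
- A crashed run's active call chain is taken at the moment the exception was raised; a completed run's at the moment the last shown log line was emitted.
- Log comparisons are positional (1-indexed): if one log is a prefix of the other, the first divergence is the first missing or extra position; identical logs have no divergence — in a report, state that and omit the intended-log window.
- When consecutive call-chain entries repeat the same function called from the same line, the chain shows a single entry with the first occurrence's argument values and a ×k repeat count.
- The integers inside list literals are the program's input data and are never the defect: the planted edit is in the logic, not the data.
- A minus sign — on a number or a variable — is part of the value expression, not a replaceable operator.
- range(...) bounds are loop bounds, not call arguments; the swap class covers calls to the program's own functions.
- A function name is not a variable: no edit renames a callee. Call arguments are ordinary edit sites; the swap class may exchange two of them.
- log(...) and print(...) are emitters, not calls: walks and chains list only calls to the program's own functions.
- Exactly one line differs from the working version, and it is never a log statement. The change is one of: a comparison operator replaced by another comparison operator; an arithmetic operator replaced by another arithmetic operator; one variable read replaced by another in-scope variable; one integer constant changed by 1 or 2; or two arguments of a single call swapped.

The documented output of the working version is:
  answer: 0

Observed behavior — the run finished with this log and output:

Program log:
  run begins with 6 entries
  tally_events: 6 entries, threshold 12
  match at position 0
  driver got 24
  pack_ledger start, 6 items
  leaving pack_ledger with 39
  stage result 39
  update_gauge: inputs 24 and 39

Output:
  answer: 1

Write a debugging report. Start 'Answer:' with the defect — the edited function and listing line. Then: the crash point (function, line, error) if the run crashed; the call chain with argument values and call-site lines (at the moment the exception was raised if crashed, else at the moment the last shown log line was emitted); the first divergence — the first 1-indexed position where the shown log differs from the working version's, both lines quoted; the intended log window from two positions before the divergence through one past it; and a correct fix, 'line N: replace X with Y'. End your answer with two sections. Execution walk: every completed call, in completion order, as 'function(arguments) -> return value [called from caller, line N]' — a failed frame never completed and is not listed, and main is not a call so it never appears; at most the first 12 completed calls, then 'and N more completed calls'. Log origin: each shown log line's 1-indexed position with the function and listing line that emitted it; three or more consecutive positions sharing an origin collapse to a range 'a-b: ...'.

Answer: the defect is in update_gauge at line 24.
Key fact: The two runs log identically and part ways only at the printed values.
Call chain: main -> update_gauge(24, 39) (called at line 35).
First divergence: none — the logs agree in full.
Execution walk:
  index_entries([12, 4, 9, 6, 3, 5], 12) -> 0  [called from tally_events, line 8]
  tally_events([12, 4, 9, 6, 3, 5], 12) -> 24  [called from main, line 31]
  pack_ledger([12, 4, 9, 6, 3, 5]) -> 39  [called from main, line 33]
  update_gauge(24, 39) -> 1  [called from main, line 35]
Log origin:
  1: logged in main at line 30
  2: logged in tally_events at line 7
  3: logged in tally_events at line 9
  4: logged in main at line 32
  5: logged in pack_ledger at line 14
  6: logged in pack_ledger at line 18
  7: logged in main at line 34
  8: logged in update_gauge at line 22
A correct fix: line 24: replace `seed_v // seed_v` with `seed_v // floor`.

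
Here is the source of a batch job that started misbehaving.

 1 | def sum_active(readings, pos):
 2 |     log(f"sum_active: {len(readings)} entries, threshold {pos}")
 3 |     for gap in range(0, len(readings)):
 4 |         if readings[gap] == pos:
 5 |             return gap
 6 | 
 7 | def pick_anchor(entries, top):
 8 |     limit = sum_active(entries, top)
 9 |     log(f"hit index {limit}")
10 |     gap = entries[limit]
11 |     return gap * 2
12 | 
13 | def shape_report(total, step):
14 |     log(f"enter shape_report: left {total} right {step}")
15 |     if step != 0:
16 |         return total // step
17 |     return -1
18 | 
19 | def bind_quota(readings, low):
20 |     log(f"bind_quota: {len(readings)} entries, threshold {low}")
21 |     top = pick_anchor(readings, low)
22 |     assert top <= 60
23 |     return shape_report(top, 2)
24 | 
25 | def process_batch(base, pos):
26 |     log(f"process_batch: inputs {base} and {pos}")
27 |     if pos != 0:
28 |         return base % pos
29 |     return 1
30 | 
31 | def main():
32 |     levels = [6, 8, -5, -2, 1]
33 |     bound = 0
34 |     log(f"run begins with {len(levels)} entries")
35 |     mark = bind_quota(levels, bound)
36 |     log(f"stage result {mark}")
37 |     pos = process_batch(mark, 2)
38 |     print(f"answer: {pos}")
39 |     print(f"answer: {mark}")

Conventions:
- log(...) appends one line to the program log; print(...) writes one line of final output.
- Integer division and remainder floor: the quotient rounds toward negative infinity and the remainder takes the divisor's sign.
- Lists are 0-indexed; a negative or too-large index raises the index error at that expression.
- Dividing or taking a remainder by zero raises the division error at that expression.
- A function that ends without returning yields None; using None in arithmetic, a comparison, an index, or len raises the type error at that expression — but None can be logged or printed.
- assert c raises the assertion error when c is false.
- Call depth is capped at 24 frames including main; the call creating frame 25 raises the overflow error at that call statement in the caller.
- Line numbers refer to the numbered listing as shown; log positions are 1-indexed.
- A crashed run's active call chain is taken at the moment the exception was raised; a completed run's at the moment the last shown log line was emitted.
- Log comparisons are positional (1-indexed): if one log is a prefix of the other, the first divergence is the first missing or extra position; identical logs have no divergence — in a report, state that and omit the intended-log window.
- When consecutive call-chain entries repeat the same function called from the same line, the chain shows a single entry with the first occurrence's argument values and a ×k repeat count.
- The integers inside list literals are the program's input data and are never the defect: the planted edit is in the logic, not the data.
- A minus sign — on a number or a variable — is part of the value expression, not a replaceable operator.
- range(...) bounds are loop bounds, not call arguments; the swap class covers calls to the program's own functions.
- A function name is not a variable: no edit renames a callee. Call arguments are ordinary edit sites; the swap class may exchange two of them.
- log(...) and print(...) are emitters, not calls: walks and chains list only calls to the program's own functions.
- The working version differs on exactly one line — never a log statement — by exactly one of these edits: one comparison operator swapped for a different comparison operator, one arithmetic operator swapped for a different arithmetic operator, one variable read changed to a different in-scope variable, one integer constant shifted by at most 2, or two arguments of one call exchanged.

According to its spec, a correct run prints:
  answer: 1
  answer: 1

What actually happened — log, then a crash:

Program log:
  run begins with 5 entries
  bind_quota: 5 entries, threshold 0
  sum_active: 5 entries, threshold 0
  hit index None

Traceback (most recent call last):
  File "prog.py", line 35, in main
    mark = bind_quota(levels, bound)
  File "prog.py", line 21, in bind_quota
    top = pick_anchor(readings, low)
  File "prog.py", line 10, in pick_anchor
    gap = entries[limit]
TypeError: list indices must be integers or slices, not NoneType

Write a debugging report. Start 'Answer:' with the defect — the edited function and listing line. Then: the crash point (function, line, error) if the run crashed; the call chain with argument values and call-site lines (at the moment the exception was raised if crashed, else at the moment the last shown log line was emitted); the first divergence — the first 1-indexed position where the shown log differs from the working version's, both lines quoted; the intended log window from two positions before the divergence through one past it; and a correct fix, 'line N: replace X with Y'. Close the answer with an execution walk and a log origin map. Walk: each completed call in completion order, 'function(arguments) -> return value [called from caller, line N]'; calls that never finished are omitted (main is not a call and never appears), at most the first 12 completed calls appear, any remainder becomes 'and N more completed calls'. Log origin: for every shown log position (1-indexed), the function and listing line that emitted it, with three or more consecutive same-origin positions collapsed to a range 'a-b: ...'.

Answer: the defect is in main at line 33.
The tell: Log line 2 is where behavior first shows: 'bind_quota: 5 entries, threshold 0' appears instead of 'bind_quota: 5 entries, threshold 1'.
Crash: pick_anchor, line 10, TypeError.
Call chain: main -> bind_quota([6, 8, -5, -2, 1], 0) (called at line 35) -> pick_anchor([6, 8, -5, -2, 1], 0) (called at line 21).
First divergence: at position 2 the run shows 'bind_quota: 5 entries, threshold 0' where the working version logs 'bind_quota: 5 entries, threshold 1'.
Intended log window:
  1: run begins with 5 entries
  2: bind_quota: 5 entries, threshold 1
  3: sum_active: 5 entries, threshold 1
Execution walk:
  sum_active([6, 8, -5, -2, 1], 0) -> None  [called from pick_anchor, line 8]
Origin of each log line:
  1: logged in main at line 34
  2: logged in bind_quota at line 20
  3: logged in sum_active at line 2
  4: logged in pick_anchor at line 9
A correct fix: line 33: replace `0` with `1`.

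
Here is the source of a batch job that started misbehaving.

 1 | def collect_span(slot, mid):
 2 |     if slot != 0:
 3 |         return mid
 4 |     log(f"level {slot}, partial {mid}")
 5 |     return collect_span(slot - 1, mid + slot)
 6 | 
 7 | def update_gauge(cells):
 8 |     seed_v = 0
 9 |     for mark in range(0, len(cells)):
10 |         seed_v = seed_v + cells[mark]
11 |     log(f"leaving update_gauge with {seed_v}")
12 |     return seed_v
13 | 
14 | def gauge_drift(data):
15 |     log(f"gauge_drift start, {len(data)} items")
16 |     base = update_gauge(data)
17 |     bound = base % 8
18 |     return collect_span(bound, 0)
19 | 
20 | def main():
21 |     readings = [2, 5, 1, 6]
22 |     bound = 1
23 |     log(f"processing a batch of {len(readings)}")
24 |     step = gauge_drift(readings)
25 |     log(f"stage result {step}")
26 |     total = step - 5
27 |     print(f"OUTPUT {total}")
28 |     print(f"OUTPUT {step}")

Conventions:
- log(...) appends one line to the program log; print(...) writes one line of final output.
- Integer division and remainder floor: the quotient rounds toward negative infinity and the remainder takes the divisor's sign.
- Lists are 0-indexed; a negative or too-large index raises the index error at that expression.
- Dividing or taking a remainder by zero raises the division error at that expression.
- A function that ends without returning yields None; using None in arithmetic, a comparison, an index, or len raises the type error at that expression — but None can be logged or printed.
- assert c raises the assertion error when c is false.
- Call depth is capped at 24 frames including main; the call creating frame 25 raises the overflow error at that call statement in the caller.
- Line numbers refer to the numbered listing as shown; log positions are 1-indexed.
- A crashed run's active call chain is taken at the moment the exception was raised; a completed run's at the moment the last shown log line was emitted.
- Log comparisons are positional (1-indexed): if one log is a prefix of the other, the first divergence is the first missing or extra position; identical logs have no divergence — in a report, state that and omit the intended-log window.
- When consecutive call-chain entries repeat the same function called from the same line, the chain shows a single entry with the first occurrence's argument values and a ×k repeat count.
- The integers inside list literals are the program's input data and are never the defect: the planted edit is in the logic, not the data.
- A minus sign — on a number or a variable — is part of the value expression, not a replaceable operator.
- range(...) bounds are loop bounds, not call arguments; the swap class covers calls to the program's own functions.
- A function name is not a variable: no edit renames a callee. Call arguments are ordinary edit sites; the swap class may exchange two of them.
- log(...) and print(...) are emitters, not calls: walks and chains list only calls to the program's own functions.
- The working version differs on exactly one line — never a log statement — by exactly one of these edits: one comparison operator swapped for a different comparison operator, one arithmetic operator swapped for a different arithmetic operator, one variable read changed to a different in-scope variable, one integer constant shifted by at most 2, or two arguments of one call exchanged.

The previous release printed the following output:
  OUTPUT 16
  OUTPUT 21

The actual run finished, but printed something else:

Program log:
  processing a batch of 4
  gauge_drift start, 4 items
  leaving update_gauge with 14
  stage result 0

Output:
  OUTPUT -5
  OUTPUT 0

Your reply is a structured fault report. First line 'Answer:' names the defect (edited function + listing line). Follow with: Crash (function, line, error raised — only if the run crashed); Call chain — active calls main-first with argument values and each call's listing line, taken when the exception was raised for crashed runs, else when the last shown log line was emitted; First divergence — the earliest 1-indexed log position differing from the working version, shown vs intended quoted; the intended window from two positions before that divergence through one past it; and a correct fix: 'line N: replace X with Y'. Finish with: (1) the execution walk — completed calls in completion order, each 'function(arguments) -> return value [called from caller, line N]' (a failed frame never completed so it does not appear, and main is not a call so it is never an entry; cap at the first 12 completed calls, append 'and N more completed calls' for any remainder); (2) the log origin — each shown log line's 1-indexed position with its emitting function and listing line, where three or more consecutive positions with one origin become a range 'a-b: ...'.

Answer: the defect is in collect_span at line 2.
Core observation: The log first diverges at position 4: the faulty run prints 'stage result 0' where the working version prints 'level 6, partial 0'.
Call chain: main.
First divergence: position 4; shown 'stage result 0' vs intended 'level 6, partial 0'.
Intended log window:
  2: gauge_drift start, 4 items
  3: leaving update_gauge with 14
  4: level 6, partial 0
  5: level 5, partial 6
Execution walk:
  update_gauge([2, 5, 1, 6]) -> 14  [called from gauge_drift, line 16]
  collect_span(6, 0) -> 0  [called from gauge_drift, line 18]
  gauge_drift([2, 5, 1, 6]) -> 0  [called from main, line 24]
Log line origins:
  1: emitted by main (line 23)
  2: emitted by gauge_drift (line 15)
  3: emitted by update_gauge (line 11)
  4: emitted by main (line 25)
A correct fix: line 2: replace `!=` with `<=`.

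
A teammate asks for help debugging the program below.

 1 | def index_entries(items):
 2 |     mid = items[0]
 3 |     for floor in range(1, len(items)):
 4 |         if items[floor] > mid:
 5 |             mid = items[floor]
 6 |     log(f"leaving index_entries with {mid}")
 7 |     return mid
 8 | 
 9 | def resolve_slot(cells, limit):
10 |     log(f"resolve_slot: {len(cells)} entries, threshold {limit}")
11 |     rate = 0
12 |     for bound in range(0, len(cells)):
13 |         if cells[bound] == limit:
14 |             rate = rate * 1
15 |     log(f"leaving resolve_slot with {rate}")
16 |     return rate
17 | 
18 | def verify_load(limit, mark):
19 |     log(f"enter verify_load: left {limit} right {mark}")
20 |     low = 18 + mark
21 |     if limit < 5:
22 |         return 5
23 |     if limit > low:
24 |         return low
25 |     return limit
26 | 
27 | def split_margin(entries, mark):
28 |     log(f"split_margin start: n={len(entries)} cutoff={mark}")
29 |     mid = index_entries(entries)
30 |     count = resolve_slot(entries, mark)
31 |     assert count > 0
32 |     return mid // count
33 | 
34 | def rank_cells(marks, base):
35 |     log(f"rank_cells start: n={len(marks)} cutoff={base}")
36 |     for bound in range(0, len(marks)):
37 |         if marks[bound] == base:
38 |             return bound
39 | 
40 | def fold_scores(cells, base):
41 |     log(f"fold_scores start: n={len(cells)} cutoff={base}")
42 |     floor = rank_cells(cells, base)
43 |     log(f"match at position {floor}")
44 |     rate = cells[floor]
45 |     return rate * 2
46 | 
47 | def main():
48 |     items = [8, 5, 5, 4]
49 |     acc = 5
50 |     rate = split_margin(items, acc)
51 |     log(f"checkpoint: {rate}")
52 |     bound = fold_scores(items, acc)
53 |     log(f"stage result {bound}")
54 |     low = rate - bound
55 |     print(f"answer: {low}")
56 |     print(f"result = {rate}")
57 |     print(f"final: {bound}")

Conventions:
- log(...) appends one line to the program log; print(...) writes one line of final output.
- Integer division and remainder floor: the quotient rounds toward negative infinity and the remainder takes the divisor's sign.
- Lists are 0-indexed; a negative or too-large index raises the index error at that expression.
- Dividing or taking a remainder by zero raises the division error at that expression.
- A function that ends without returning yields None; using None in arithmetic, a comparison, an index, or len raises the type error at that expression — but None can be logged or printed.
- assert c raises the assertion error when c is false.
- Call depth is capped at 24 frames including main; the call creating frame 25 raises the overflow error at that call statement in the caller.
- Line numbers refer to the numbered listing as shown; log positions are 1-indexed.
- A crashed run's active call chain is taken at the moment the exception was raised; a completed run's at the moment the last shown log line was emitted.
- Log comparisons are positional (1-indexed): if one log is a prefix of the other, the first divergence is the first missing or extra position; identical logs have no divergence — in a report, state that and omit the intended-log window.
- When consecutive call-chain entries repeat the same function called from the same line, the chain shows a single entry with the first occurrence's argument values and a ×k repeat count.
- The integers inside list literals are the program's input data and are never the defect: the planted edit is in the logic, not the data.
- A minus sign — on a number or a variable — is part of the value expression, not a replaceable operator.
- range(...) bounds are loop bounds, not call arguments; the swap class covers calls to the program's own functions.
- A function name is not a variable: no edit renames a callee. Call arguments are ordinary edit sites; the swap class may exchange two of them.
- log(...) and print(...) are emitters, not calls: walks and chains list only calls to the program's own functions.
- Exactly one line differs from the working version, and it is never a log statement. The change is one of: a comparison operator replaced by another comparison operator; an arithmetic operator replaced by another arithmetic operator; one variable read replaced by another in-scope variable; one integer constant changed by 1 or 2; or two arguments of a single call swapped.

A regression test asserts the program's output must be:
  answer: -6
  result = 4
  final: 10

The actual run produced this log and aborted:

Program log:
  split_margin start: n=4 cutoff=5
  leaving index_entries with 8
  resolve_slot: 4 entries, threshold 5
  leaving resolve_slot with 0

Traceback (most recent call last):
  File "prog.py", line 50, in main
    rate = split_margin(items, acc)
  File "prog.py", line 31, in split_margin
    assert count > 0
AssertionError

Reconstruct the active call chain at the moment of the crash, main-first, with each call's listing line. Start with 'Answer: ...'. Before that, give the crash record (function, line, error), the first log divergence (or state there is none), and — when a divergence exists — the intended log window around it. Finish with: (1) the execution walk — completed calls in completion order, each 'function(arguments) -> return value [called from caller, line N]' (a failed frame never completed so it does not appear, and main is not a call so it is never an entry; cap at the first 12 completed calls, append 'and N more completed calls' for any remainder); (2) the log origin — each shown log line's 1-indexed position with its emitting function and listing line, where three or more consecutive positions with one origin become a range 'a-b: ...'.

Answer: main -> split_margin (called at line 50).
Key observation: The log first diverges at position 4: the faulty run prints 'leaving resolve_slot with 0' where the working version prints 'leaving resolve_slot with 2'.
Crash: split_margin, line 31, AssertionError.
First divergence: position 4 — the shown line 'leaving resolve_slot with 0' should read 'leaving resolve_slot with 2'.
Intended log window:
  2: leaving index_entries with 8
  3: resolve_slot: 4 entries, threshold 5
  4: leaving resolve_slot with 2
  5: checkpoint: 4
Execution walk:
  index_entries([8, 5, 5, 4]) -> 8  [called from split_margin, line 29]
  resolve_slot([8, 5, 5, 4], 5) -> 0  [called from split_margin, line 30]
Origin of each log line:
  1: logged in split_margin at line 28
  2: logged in index_entries at line 6
  3: logged in resolve_slot at line 10
  4: logged in resolve_slot at line 15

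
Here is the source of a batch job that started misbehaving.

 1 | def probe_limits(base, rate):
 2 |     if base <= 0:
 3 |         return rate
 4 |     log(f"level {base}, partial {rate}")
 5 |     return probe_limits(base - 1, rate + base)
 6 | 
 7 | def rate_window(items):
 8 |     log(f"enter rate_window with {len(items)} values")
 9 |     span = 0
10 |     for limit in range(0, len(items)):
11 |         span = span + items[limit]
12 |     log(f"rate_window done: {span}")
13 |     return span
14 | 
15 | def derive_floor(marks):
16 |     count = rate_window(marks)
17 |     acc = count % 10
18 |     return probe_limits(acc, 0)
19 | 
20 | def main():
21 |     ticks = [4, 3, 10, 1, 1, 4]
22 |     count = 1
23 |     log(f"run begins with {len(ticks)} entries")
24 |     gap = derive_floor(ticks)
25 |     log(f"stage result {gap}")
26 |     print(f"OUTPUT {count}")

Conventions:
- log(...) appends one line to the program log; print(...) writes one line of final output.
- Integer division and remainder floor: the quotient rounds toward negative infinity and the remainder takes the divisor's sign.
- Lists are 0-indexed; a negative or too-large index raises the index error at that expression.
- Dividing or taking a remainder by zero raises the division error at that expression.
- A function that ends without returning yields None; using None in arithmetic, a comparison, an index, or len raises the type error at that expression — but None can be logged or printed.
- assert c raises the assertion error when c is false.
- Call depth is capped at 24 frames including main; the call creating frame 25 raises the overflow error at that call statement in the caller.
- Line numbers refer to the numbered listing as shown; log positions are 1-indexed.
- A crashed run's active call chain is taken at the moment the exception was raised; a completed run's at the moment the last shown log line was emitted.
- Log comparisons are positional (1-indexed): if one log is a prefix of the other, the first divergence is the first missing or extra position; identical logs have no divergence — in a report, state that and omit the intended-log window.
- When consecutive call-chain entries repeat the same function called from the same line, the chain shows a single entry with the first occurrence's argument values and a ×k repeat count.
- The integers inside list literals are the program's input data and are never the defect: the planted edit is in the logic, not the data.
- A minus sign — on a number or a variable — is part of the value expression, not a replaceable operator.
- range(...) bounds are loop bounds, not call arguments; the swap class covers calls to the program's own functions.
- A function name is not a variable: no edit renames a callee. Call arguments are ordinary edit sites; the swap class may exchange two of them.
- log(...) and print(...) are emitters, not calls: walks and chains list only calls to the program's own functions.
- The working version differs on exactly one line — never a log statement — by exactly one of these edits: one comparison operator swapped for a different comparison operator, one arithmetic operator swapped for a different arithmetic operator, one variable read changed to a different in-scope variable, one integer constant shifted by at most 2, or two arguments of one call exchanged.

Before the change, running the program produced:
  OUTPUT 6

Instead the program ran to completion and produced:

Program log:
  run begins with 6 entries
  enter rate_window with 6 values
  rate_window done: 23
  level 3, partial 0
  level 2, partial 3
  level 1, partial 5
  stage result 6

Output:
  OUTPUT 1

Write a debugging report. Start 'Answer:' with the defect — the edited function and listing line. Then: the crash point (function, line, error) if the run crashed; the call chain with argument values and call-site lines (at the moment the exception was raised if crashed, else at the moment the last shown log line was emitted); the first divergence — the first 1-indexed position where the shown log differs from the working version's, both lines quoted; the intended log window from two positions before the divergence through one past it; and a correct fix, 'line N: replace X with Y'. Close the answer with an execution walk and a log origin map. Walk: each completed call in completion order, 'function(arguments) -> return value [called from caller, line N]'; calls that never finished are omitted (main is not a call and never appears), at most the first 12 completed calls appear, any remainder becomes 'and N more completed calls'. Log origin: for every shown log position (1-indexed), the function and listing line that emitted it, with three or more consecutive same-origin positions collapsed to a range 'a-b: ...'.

Answer: the defect is in main at line 26.
Core observation: Log streams are identical — the defect surfaces only in the printed output.
Call chain: main.
First divergence: none (the log streams are identical).
Execution walk:
  rate_window([4, 3, 10, 1, 1, 4]) -> 23  [called from derive_floor, line 16]
  probe_limits(0, 6) -> 6  [called from probe_limits, line 5]
  probe_limits(1, 5) -> 6  [called from probe_limits, line 5]
  probe_limits(2, 3) -> 6  [called from probe_limits, line 5]
  probe_limits(3, 0) -> 6  [called from derive_floor, line 18]
  derive_floor([4, 3, 10, 1, 1, 4]) -> 6  [called from main, line 24]
Log origin:
  1: logged in main at line 23
  2: logged in rate_window at line 8
  3: logged in rate_window at line 12
  4-6: logged in probe_limits at line 4
  7: logged in main at line 25
A correct fix: line 26: replace `count` with `gap`.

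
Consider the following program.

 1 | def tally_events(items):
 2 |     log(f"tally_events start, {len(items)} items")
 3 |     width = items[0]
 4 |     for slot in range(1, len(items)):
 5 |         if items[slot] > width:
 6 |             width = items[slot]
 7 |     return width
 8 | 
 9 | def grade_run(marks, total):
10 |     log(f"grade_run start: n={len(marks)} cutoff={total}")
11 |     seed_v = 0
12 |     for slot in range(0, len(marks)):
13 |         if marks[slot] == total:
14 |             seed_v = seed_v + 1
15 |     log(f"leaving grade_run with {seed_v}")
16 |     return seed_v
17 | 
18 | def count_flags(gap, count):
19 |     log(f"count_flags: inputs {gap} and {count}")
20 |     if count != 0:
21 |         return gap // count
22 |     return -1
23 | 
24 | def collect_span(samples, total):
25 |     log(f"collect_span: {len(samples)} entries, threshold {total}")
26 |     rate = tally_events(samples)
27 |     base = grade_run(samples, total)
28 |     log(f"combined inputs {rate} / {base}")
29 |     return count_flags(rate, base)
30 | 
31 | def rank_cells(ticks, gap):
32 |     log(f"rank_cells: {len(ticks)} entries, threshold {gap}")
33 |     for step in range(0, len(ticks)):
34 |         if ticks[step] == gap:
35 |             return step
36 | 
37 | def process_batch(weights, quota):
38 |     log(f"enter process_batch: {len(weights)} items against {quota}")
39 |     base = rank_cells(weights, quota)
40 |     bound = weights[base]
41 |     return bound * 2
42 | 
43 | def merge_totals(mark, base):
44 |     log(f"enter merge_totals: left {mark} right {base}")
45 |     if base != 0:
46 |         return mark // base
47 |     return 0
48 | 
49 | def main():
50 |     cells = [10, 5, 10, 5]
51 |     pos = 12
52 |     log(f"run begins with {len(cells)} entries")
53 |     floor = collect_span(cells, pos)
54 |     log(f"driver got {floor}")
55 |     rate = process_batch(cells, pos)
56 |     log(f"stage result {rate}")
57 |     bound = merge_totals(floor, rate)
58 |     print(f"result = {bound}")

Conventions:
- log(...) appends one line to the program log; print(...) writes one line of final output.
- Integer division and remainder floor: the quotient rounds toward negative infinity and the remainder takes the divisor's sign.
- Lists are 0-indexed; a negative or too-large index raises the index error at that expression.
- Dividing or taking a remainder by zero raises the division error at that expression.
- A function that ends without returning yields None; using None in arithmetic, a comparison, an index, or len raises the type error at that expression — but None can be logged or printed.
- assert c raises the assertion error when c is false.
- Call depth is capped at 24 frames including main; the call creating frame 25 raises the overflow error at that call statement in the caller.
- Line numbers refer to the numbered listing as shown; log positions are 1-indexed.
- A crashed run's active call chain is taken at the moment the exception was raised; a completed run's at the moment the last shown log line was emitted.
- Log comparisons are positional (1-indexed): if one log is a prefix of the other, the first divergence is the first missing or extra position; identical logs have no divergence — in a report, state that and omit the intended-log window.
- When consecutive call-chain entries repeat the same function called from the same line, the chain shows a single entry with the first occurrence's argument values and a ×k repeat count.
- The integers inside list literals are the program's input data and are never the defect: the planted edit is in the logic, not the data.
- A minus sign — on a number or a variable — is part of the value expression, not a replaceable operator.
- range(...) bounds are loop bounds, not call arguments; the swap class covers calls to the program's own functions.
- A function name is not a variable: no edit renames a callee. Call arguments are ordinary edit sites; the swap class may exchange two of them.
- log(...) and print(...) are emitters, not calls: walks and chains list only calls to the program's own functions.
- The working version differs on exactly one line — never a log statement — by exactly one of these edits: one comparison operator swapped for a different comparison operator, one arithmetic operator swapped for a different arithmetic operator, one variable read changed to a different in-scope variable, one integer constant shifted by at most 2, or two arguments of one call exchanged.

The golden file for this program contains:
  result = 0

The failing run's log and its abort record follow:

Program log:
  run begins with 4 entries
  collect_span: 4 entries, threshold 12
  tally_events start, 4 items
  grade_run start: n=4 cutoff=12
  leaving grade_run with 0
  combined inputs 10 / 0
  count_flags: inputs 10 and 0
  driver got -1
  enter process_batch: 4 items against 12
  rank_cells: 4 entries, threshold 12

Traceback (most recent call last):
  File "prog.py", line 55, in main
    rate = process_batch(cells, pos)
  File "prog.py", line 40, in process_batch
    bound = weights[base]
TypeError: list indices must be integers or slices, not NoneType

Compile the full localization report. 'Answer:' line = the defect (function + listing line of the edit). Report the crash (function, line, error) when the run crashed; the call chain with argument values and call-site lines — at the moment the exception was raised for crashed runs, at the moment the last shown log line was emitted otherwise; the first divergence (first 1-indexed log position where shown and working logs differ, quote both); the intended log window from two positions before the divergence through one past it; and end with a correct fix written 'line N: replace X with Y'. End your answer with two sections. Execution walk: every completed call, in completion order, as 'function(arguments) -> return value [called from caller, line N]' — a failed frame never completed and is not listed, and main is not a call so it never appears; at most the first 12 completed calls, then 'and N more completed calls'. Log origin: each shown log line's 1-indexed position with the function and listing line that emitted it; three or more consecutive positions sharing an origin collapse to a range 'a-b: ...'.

Answer: the defect is in main at line 51.
Core observation: The earliest visible damage is log position 2 — 'collect_span: 4 entries, threshold 12' rather than the intended 'collect_span: 4 entries, threshold 10'.
Crash: process_batch, line 40, TypeError.
Call chain: main -> process_batch([10, 5, 10, 5], 12) (called at line 55).
First divergence: position 2 — shown 'collect_span: 4 entries, threshold 12', intended 'collect_span: 4 entries, threshold 10'.
Intended log window:
  1: run begins with 4 entries
  2: collect_span: 4 entries, threshold 10
  3: tally_events start, 4 items
Execution walk:
  tally_events([10, 5, 10, 5]) -> 10  [called from collect_span, line 26]
  grade_run([10, 5, 10, 5], 12) -> 0  [called from collect_span, line 27]
  count_flags(10, 0) -> -1  [called from collect_span, line 29]
  collect_span([10, 5, 10, 5], 12) -> -1  [called from main, line 53]
  rank_cells([10, 5, 10, 5], 12) -> None  [called from process_batch, line 39]
Log origin:
  1 — main, line 52
  2 — collect_span, line 25
  3 — tally_events, line 2
  4 — grade_run, line 10
  5 — grade_run, line 15
  6 — collect_span, line 28
  7 — count_flags, line 19
  8 — main, line 54
  9 — process_batch, line 38
  10 — rank_cells, line 32
A correct fix: line 51: replace `12` with `10`.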